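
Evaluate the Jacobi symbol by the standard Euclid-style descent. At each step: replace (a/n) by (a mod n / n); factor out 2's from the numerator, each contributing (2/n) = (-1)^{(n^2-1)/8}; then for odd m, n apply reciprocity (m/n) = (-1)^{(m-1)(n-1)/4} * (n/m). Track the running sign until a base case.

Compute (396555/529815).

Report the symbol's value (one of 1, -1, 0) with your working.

reciprocity: (396555/529815) = -1·(529815/396555) since 396555 mod 4 = 3, 529815 mod 4 = 3; sign now -1
(529815/396555) = (133260/396555)   [reduce mod 396555]
133260 = 2^2·33315; (2/396555) = -1 since 396555 mod 8 = 3, so (133260/396555) = (-1)^2·(33315/396555); sign now -1
reciprocity: (33315/396555) = -1·(396555/33315) since 33315 mod 4 = 3, 396555 mod 4 = 3; sign now +1
(396555/33315) = (30090/33315)   [reduce mod 33315]
30090 = 2^1·15045; (2/33315) = -1 since 33315 mod 8 = 3, so (30090/33315) = (-1)^1·(15045/33315); sign now -1
reciprocity: (15045/33315) = +1·(33315/15045) since 15045 mod 4 = 1, 33315 mod 4 = 3; sign now -1
(33315/15045) = (3225/15045)   [reduce mod 15045]
reciprocity: (3225/15045) = +1·(15045/3225) since 3225 mod 4 = 1, 15045 mod 4 = 1; sign now -1
(15045/3225) = (2145/3225)   [reduce mod 3225]
reciprocity: (2145/3225) = +1·(3225/2145) since 2145 mod 4 = 1, 3225 mod 4 = 1; sign now -1
(3225/2145) = (1080/2145)   [reduce mod 2145]
1080 = 2^3·135; (2/2145) = +1 since 2145 mod 8 = 1, so (1080/2145) = (+1)^3·(135/2145); sign now -1
reciprocity: (135/2145) = +1·(2145/135) since 135 mod 4 = 3, 2145 mod 4 = 1; sign now -1
(2145/135) = (120/135)   [reduce mod 135]
120 = 2^3·15; (2/135) = +1 since 135 mod 8 = 7, so (120/135) = (+1)^3·(15/135); sign now -1
reciprocity: (15/135) = -1·(135/15) since 15 mod 4 = 3, 135 mod 4 = 3; sign now +1
(135/15) = (0/15)   [reduce mod 15]
(0/15) = 0   [gcd(a, n) > 1]; final value = 0

0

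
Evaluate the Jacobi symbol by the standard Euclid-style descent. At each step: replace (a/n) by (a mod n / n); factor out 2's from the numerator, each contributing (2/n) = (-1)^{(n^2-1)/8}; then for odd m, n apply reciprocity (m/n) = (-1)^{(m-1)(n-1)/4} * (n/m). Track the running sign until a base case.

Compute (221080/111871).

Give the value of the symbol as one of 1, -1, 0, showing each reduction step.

1

(221080/111871): 221080 mod 111871 = 109209, so (221080/111871) = (109209/111871)
flip (109209/111871) -> (111871/109209): both odd, 109209 mod 4 = 1, 111871 mod 4 = 3, so the flip contributes +1; sign now +1
(111871/109209): 111871 mod 109209 = 2662, so (111871/109209) = (2662/109209)
factor out 2^1: 2662 = 2^1·1331; with 109209 mod 8 = 1, (2/109209) = +1; sign now +1; continue with (1331/109209)
flip (1331/109209) -> (109209/1331): both odd, 1331 mod 4 = 3, 109209 mod 4 = 1, so the flip contributes +1; sign now +1
(109209/1331): 109209 mod 1331 = 67, so (109209/1331) = (67/1331)
flip (67/1331) -> (1331/67): both odd, 67 mod 4 = 3, 1331 mod 4 = 3, so the flip contributes -1; sign now -1
(1331/67): 1331 mod 67 = 58, so (1331/67) = (58/67)
factor out 2^1: 58 = 2^1·29; with 67 mod 8 = 3, (2/67) = -1; sign now +1; continue with (29/67)
flip (29/67) -> (67/29): both odd, 29 mod 4 = 1, 67 mod 4 = 3, so the flip contributes +1; sign now +1
(67/29): 67 mod 29 = 9, so (67/29) = (9/29)
flip (9/29) -> (29/9): both odd, 9 mod 4 = 1, 29 mod 4 = 1, so the flip contributes +1; sign now +1
(29/9): 29 mod 9 = 2, so (29/9) = (2/9)
factor out 2^1: 2 = 2^1·1; with 9 mod 8 = 1, (2/9) = +1; sign now +1; continue with (1/9)
reached (1/9) = 1, so the symbol is +1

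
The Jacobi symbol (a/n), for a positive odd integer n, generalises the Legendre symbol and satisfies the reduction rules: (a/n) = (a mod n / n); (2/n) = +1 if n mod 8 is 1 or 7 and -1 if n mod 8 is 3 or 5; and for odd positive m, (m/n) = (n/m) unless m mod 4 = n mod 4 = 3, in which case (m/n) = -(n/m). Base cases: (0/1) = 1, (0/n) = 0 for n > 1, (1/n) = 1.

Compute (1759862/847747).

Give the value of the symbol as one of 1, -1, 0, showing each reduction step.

-1

(1759862/847747): 1759862 mod 847747 = 64368, so (1759862/847747) = (64368/847747)
factor out 2^4: 64368 = 2^4·4023; with 847747 mod 8 = 3, (2/847747) = -1; sign now +1; continue with (4023/847747)
flip (4023/847747) -> (847747/4023): both odd, 4023 mod 4 = 3, 847747 mod 4 = 3, so the flip contributes -1; sign now -1
(847747/4023): 847747 mod 4023 = 2917, so (847747/4023) = (2917/4023)
flip (2917/4023) -> (4023/2917): both odd, 2917 mod 4 = 1, 4023 mod 4 = 3, so the flip contributes +1; sign now -1
(4023/2917): 4023 mod 2917 = 1106, so (4023/2917) = (1106/2917)
factor out 2^1: 1106 = 2^1·553; with 2917 mod 8 = 5, (2/2917) = -1; sign now +1; continue with (553/2917)
flip (553/2917) -> (2917/553): both odd, 553 mod 4 = 1, 2917 mod 4 = 1, so the flip contributes +1; sign now +1
(2917/553): 2917 mod 553 = 152, so (2917/553) = (152/553)
factor out 2^3: 152 = 2^3·19; with 553 mod 8 = 1, (2/553) = +1; sign now +1; continue with (19/553)
flip (19/553) -> (553/19): both odd, 19 mod 4 = 3, 553 mod 4 = 1, so the flip contributes +1; sign now +1
(553/19): 553 mod 19 = 2, so (553/19) = (2/19)
factor out 2^1: 2 = 2^1·1; with 19 mod 8 = 3, (2/19) = -1; sign now -1; continue with (1/19)
reached (1/19) = 1, so the symbol is -1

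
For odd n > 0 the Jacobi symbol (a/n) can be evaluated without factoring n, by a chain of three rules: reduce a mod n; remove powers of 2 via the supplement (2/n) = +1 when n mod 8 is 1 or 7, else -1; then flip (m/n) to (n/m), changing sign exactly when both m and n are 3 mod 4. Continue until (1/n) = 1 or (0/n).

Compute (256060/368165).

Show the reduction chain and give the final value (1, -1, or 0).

0

256060 = 2^2·64015; (2/368165) = -1 since 368165 mod 8 = 5, so (256060/368165) = (-1)^2·(64015/368165); sign now +1
reciprocity: (64015/368165) = +1·(368165/64015) since 64015 mod 4 = 3, 368165 mod 4 = 1; sign now +1
(368165/64015) = (48090/64015)   [reduce mod 64015]
48090 = 2^1·24045; (2/64015) = +1 since 64015 mod 8 = 7, so (48090/64015) = (+1)^1·(24045/64015); sign now +1
reciprocity: (24045/64015) = +1·(64015/24045) since 24045 mod 4 = 1, 64015 mod 4 = 3; sign now +1
(64015/24045) = (15925/24045)   [reduce mod 24045]
reciprocity: (15925/24045) = +1·(24045/15925) since 15925 mod 4 = 1, 24045 mod 4 = 1; sign now +1
(24045/15925) = (8120/15925)   [reduce mod 15925]
8120 = 2^3·1015; (2/15925) = -1 since 15925 mod 8 = 5, so (8120/15925) = (-1)^3·(1015/15925); sign now -1
reciprocity: (1015/15925) = +1·(15925/1015) since 1015 mod 4 = 3, 15925 mod 4 = 1; sign now -1
(15925/1015) = (700/1015)   [reduce mod 1015]
700 = 2^2·175; (2/1015) = +1 since 1015 mod 8 = 7, so (700/1015) = (+1)^2·(175/1015); sign now -1
reciprocity: (175/1015) = -1·(1015/175) since 175 mod 4 = 3, 1015 mod 4 = 3; sign now +1
(1015/175) = (140/175)   [reduce mod 175]
140 = 2^2·35; (2/175) = +1 since 175 mod 8 = 7, so (140/175) = (+1)^2·(35/175); sign now +1
reciprocity: (35/175) = -1·(175/35) since 35 mod 4 = 3, 175 mod 4 = 3; sign now -1
(175/35) = (0/35)   [reduce mod 35]
(0/35) = 0   [gcd(a, n) > 1]; final value = 0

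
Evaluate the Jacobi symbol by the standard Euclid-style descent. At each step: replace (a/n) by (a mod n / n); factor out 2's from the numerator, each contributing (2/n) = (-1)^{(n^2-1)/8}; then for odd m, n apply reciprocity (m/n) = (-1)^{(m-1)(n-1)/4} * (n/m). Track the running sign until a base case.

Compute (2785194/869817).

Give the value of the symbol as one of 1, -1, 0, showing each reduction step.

0

(2785194/869817) = (175743/869817)   [reduce mod 869817]
reciprocity: (175743/869817) = +1·(869817/175743) since 175743 mod 4 = 3, 869817 mod 4 = 1; sign now +1
(869817/175743) = (166845/175743)   [reduce mod 175743]
reciprocity: (166845/175743) = +1·(175743/166845) since 166845 mod 4 = 1, 175743 mod 4 = 3; sign now +1
(175743/166845) = (8898/166845)   [reduce mod 166845]
8898 = 2^1·4449; (2/166845) = -1 since 166845 mod 8 = 5, so (8898/166845) = (-1)^1·(4449/166845); sign now -1
reciprocity: (4449/166845) = +1·(166845/4449) since 4449 mod 4 = 1, 166845 mod 4 = 1; sign now -1
(166845/4449) = (2232/4449)   [reduce mod 4449]
2232 = 2^3·279; (2/4449) = +1 since 4449 mod 8 = 1, so (2232/4449) = (+1)^3·(279/4449); sign now -1
reciprocity: (279/4449) = +1·(4449/279) since 279 mod 4 = 3, 4449 mod 4 = 1; sign now -1
(4449/279) = (264/279)   [reduce mod 279]
264 = 2^3·33; (2/279) = +1 since 279 mod 8 = 7, so (264/279) = (+1)^3·(33/279); sign now -1
reciprocity: (33/279) = +1·(279/33) since 33 mod 4 = 1, 279 mod 4 = 3; sign now -1
(279/33) = (15/33)   [reduce mod 33]
reciprocity: (15/33) = +1·(33/15) since 15 mod 4 = 3, 33 mod 4 = 1; sign now -1
(33/15) = (3/15)   [reduce mod 15]
reciprocity: (3/15) = -1·(15/3) since 3 mod 4 = 3, 15 mod 4 = 3; sign now +1
(15/3) = (0/3)   [reduce mod 3]
(0/3) = 0   [gcd(a, n) > 1]; final value = 0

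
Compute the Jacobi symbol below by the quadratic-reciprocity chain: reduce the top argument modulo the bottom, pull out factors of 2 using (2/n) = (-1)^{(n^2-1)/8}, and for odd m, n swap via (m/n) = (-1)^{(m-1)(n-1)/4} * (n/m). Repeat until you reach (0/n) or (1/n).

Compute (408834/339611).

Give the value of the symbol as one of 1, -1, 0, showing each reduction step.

(408834/339611): 408834 mod 339611 = 69223, so (408834/339611) = (69223/339611)
flip (69223/339611) -> (339611/69223): both odd, 69223 mod 4 = 3, 339611 mod 4 = 3, so the flip contributes -1; sign now -1
(339611/69223): 339611 mod 69223 = 62719, so (339611/69223) = (62719/69223)
flip (62719/69223) -> (69223/62719): both odd, 62719 mod 4 = 3, 69223 mod 4 = 3, so the flip contributes -1; sign now +1
(69223/62719): 69223 mod 62719 = 6504, so (69223/62719) = (6504/62719)
factor out 2^3: 6504 = 2^3·813; with 62719 mod 8 = 7, (2/62719) = +1; sign now +1; continue with (813/62719)
flip (813/62719) -> (62719/813): both odd, 813 mod 4 = 1, 62719 mod 4 = 3, so the flip contributes +1; sign now +1
(62719/813): 62719 mod 813 = 118, so (62719/813) = (118/813)
factor out 2^1: 118 = 2^1·59; with 813 mod 8 = 5, (2/813) = -1; sign now -1; continue with (59/813)
flip (59/813) -> (813/59): both odd, 59 mod 4 = 3, 813 mod 4 = 1, so the flip contributes +1; sign now -1
(813/59): 813 mod 59 = 46, so (813/59) = (46/59)
factor out 2^1: 46 = 2^1·23; with 59 mod 8 = 3, (2/59) = -1; sign now +1; continue with (23/59)
flip (23/59) -> (59/23): both odd, 23 mod 4 = 3, 59 mod 4 = 3, so the flip contributes -1; sign now -1
(59/23): 59 mod 23 = 13, so (59/23) = (13/23)
flip (13/23) -> (23/13): both odd, 13 mod 4 = 1, 23 mod 4 = 3, so the flip contributes +1; sign now -1
(23/13): 23 mod 13 = 10, so (23/13) = (10/13)
factor out 2^1: 10 = 2^1·5; with 13 mod 8 = 5, (2/13) = -1; sign now +1; continue with (5/13)
flip (5/13) -> (13/5): both odd, 5 mod 4 = 1, 13 mod 4 = 1, so the flip contributes +1; sign now +1
(13/5): 13 mod 5 = 3, so (13/5) = (3/5)
flip (3/5) -> (5/3): both odd, 3 mod 4 = 3, 5 mod 4 = 1, so the flip contributes +1; sign now +1
(5/3): 5 mod 3 = 2, so (5/3) = (2/3)
factor out 2^1: 2 = 2^1·1; with 3 mod 8 = 3, (2/3) = -1; sign now -1; continue with (1/3)
reached (1/3) = 1, so the symbol is -1

-1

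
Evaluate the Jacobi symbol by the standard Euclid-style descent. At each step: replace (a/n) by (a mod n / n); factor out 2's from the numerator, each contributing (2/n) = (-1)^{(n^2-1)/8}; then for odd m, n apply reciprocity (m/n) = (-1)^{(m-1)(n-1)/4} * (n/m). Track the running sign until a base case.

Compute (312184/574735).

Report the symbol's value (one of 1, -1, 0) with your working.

312184 = 2^3·39023; (2/574735) = +1 since 574735 mod 8 = 7, so (312184/574735) = (+1)^3·(39023/574735); sign now +1
reciprocity: (39023/574735) = -1·(574735/39023) since 39023 mod 4 = 3, 574735 mod 4 = 3; sign now -1
(574735/39023) = (28413/39023)   [reduce mod 39023]
reciprocity: (28413/39023) = +1·(39023/28413) since 28413 mod 4 = 1, 39023 mod 4 = 3; sign now -1
(39023/28413) = (10610/28413)   [reduce mod 28413]
10610 = 2^1·5305; (2/28413) = -1 since 28413 mod 8 = 5, so (10610/28413) = (-1)^1·(5305/28413); sign now +1
reciprocity: (5305/28413) = +1·(28413/5305) since 5305 mod 4 = 1, 28413 mod 4 = 1; sign now +1
(28413/5305) = (1888/5305)   [reduce mod 5305]
1888 = 2^5·59; (2/5305) = +1 since 5305 mod 8 = 1, so (1888/5305) = (+1)^5·(59/5305); sign now +1
reciprocity: (59/5305) = +1·(5305/59) since 59 mod 4 = 3, 5305 mod 4 = 1; sign now +1
(5305/59) = (54/59)   [reduce mod 59]
54 = 2^1·27; (2/59) = -1 since 59 mod 8 = 3, so (54/59) = (-1)^1·(27/59); sign now -1
reciprocity: (27/59) = -1·(59/27) since 27 mod 4 = 3, 59 mod 4 = 3; sign now +1
(59/27) = (5/27)   [reduce mod 27]
reciprocity: (5/27) = +1·(27/5) since 5 mod 4 = 1, 27 mod 4 = 3; sign now +1
(27/5) = (2/5)   [reduce mod 5]
2 = 2^1·1; (2/5) = -1 since 5 mod 8 = 5, so (2/5) = (-1)^1·(1/5); sign now -1
(1/5) = 1; final value = sign = -1

-1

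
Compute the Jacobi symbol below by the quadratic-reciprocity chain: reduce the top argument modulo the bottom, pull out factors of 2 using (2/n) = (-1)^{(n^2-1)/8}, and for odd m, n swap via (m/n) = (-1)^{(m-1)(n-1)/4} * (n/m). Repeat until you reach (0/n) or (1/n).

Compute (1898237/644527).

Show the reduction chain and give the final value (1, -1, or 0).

-1

(1898237/644527): 1898237 mod 644527 = 609183, so (1898237/644527) = (609183/644527)
flip (609183/644527) -> (644527/609183): both odd, 609183 mod 4 = 3, 644527 mod 4 = 3, so the flip contributes -1; sign now -1
(644527/609183): 644527 mod 609183 = 35344, so (644527/609183) = (35344/609183)
factor out 2^4: 35344 = 2^4·2209; with 609183 mod 8 = 7, (2/609183) = +1; sign now -1; continue with (2209/609183)
flip (2209/609183) -> (609183/2209): both odd, 2209 mod 4 = 1, 609183 mod 4 = 3, so the flip contributes +1; sign now -1
(609183/2209): 609183 mod 2209 = 1708, so (609183/2209) = (1708/2209)
factor out 2^2: 1708 = 2^2·427; with 2209 mod 8 = 1, (2/2209) = +1; sign now -1; continue with (427/2209)
flip (427/2209) -> (2209/427): both odd, 427 mod 4 = 3, 2209 mod 4 = 1, so the flip contributes +1; sign now -1
(2209/427): 2209 mod 427 = 74, so (2209/427) = (74/427)
factor out 2^1: 74 = 2^1·37; with 427 mod 8 = 3, (2/427) = -1; sign now +1; continue with (37/427)
flip (37/427) -> (427/37): both odd, 37 mod 4 = 1, 427 mod 4 = 3, so the flip contributes +1; sign now +1
(427/37): 427 mod 37 = 20, so (427/37) = (20/37)
factor out 2^2: 20 = 2^2·5; with 37 mod 8 = 5, (2/37) = -1; sign now +1; continue with (5/37)
flip (5/37) -> (37/5): both odd, 5 mod 4 = 1, 37 mod 4 = 1, so the flip contributes +1; sign now +1
(37/5): 37 mod 5 = 2, so (37/5) = (2/5)
factor out 2^1: 2 = 2^1·1; with 5 mod 8 = 5, (2/5) = -1; sign now -1; continue with (1/5)
reached (1/5) = 1, so the symbol is -1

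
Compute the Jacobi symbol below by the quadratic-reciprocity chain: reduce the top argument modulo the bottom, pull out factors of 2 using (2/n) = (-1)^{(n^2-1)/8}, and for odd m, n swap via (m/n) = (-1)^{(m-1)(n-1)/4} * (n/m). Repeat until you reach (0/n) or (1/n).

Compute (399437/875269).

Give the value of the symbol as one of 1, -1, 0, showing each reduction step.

-1

reciprocity: (399437/875269) = +1·(875269/399437) since 399437 mod 4 = 1, 875269 mod 4 = 1; sign now +1
(875269/399437) = (76395/399437)   [reduce mod 399437]
reciprocity: (76395/399437) = +1·(399437/76395) since 76395 mod 4 = 3, 399437 mod 4 = 1; sign now +1
(399437/76395) = (17462/76395)   [reduce mod 76395]
17462 = 2^1·8731; (2/76395) = -1 since 76395 mod 8 = 3, so (17462/76395) = (-1)^1·(8731/76395); sign now -1
reciprocity: (8731/76395) = -1·(76395/8731) since 8731 mod 4 = 3, 76395 mod 4 = 3; sign now +1
(76395/8731) = (6547/8731)   [reduce mod 8731]
reciprocity: (6547/8731) = -1·(8731/6547) since 6547 mod 4 = 3, 8731 mod 4 = 3; sign now -1
(8731/6547) = (2184/6547)   [reduce mod 6547]
2184 = 2^3·273; (2/6547) = -1 since 6547 mod 8 = 3, so (2184/6547) = (-1)^3·(273/6547); sign now +1
reciprocity: (273/6547) = +1·(6547/273) since 273 mod 4 = 1, 6547 mod 4 = 3; sign now +1
(6547/273) = (268/273)   [reduce mod 273]
268 = 2^2·67; (2/273) = +1 since 273 mod 8 = 1, so (268/273) = (+1)^2·(67/273); sign now +1
reciprocity: (67/273) = +1·(273/67) since 67 mod 4 = 3, 273 mod 4 = 1; sign now +1
(273/67) = (5/67)   [reduce mod 67]
reciprocity: (5/67) = +1·(67/5) since 5 mod 4 = 1, 67 mod 4 = 3; sign now +1
(67/5) = (2/5)   [reduce mod 5]
2 = 2^1·1; (2/5) = -1 since 5 mod 8 = 5, so (2/5) = (-1)^1·(1/5); sign now -1
(1/5) = 1; final value = sign = -1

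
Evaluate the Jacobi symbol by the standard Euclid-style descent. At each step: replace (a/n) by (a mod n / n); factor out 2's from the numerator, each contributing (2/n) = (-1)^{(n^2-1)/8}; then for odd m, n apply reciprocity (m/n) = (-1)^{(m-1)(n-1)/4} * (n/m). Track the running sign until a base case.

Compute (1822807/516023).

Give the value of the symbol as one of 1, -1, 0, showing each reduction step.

(1822807/516023) = (274738/516023)   [reduce mod 516023]
274738 = 2^1·137369; (2/516023) = +1 since 516023 mod 8 = 7, so (274738/516023) = (+1)^1·(137369/516023); sign now +1
reciprocity: (137369/516023) = +1·(516023/137369) since 137369 mod 4 = 1, 516023 mod 4 = 3; sign now +1
(516023/137369) = (103916/137369)   [reduce mod 137369]
103916 = 2^2·25979; (2/137369) = +1 since 137369 mod 8 = 1, so (103916/137369) = (+1)^2·(25979/137369); sign now +1
reciprocity: (25979/137369) = +1·(137369/25979) since 25979 mod 4 = 3, 137369 mod 4 = 1; sign now +1
(137369/25979) = (7474/25979)   [reduce mod 25979]
7474 = 2^1·3737; (2/25979) = -1 since 25979 mod 8 = 3, so (7474/25979) = (-1)^1·(3737/25979); sign now -1
reciprocity: (3737/25979) = +1·(25979/3737) since 3737 mod 4 = 1, 25979 mod 4 = 3; sign now -1
(25979/3737) = (3557/3737)   [reduce mod 3737]
reciprocity: (3557/3737) = +1·(3737/3557) since 3557 mod 4 = 1, 3737 mod 4 = 1; sign now -1
(3737/3557) = (180/3557)   [reduce mod 3557]
180 = 2^2·45; (2/3557) = -1 since 3557 mod 8 = 5, so (180/3557) = (-1)^2·(45/3557); sign now -1
reciprocity: (45/3557) = +1·(3557/45) since 45 mod 4 = 1, 3557 mod 4 = 1; sign now -1
(3557/45) = (2/45)   [reduce mod 45]
2 = 2^1·1; (2/45) = -1 since 45 mod 8 = 5, so (2/45) = (-1)^1·(1/45); sign now +1
(1/45) = 1; final value = sign = +1

1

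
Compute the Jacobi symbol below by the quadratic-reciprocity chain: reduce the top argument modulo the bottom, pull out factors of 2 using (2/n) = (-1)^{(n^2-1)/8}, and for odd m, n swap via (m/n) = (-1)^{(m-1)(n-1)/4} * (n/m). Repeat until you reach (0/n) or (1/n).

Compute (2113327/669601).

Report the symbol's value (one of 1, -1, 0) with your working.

(2113327/669601) = (104524/669601)   [reduce mod 669601]
104524 = 2^2·26131; (2/669601) = +1 since 669601 mod 8 = 1, so (104524/669601) = (+1)^2·(26131/669601); sign now +1
reciprocity: (26131/669601) = +1·(669601/26131) since 26131 mod 4 = 3, 669601 mod 4 = 1; sign now +1
(669601/26131) = (16326/26131)   [reduce mod 26131]
16326 = 2^1·8163; (2/26131) = -1 since 26131 mod 8 = 3, so (16326/26131) = (-1)^1·(8163/26131); sign now -1
reciprocity: (8163/26131) = -1·(26131/8163) since 8163 mod 4 = 3, 26131 mod 4 = 3; sign now +1
(26131/8163) = (1642/8163)   [reduce mod 8163]
1642 = 2^1·821; (2/8163) = -1 since 8163 mod 8 = 3, so (1642/8163) = (-1)^1·(821/8163); sign now -1
reciprocity: (821/8163) = +1·(8163/821) since 821 mod 4 = 1, 8163 mod 4 = 3; sign now -1
(8163/821) = (774/821)   [reduce mod 821]
774 = 2^1·387; (2/821) = -1 since 821 mod 8 = 5, so (774/821) = (-1)^1·(387/821); sign now +1
reciprocity: (387/821) = +1·(821/387) since 387 mod 4 = 3, 821 mod 4 = 1; sign now +1
(821/387) = (47/387)   [reduce mod 387]
reciprocity: (47/387) = -1·(387/47) since 47 mod 4 = 3, 387 mod 4 = 3; sign now -1
(387/47) = (11/47)   [reduce mod 47]
reciprocity: (11/47) = -1·(47/11) since 11 mod 4 = 3, 47 mod 4 = 3; sign now +1
(47/11) = (3/11)   [reduce mod 11]
reciprocity: (3/11) = -1·(11/3) since 3 mod 4 = 3, 11 mod 4 = 3; sign now -1
(11/3) = (2/3)   [reduce mod 3]
2 = 2^1·1; (2/3) = -1 since 3 mod 8 = 3, so (2/3) = (-1)^1·(1/3); sign now +1
(1/3) = 1; final value = sign = +1

1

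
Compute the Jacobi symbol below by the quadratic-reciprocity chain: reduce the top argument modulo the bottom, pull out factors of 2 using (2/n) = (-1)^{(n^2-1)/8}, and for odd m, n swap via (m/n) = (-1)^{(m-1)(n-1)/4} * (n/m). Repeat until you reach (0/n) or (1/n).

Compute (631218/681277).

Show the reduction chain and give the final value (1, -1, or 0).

0

factor out 2^1: 631218 = 2^1·315609; with 681277 mod 8 = 5, (2/681277) = -1; sign now -1; continue with (315609/681277)
flip (315609/681277) -> (681277/315609): both odd, 315609 mod 4 = 1, 681277 mod 4 = 1, so the flip contributes +1; sign now -1
(681277/315609): 681277 mod 315609 = 50059, so (681277/315609) = (50059/315609)
flip (50059/315609) -> (315609/50059): both odd, 50059 mod 4 = 3, 315609 mod 4 = 1, so the flip contributes +1; sign now -1
(315609/50059): 315609 mod 50059 = 15255, so (315609/50059) = (15255/50059)
flip (15255/50059) -> (50059/15255): both odd, 15255 mod 4 = 3, 50059 mod 4 = 3, so the flip contributes -1; sign now +1
(50059/15255): 50059 mod 15255 = 4294, so (50059/15255) = (4294/15255)
factor out 2^1: 4294 = 2^1·2147; with 15255 mod 8 = 7, (2/15255) = +1; sign now +1; continue with (2147/15255)
flip (2147/15255) -> (15255/2147): both odd, 2147 mod 4 = 3, 15255 mod 4 = 3, so the flip contributes -1; sign now -1
(15255/2147): 15255 mod 2147 = 226, so (15255/2147) = (226/2147)
factor out 2^1: 226 = 2^1·113; with 2147 mod 8 = 3, (2/2147) = -1; sign now +1; continue with (113/2147)
flip (113/2147) -> (2147/113): both odd, 113 mod 4 = 1, 2147 mod 4 = 3, so the flip contributes +1; sign now +1
(2147/113): 2147 mod 113 = 0, so (2147/113) = (0/113)
reached (0/113); gcd(a, n) > 1, so (0/113) = 0 and the symbol is 0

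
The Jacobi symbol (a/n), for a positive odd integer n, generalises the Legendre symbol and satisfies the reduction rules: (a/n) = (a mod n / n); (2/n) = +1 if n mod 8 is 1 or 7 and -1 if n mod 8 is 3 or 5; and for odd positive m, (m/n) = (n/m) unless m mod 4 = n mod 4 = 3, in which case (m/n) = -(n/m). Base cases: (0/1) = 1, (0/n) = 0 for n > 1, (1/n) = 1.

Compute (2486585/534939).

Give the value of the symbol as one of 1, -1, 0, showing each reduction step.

(2486585/534939) = (346829/534939)   [reduce mod 534939]
reciprocity: (346829/534939) = +1·(534939/346829) since 346829 mod 4 = 1, 534939 mod 4 = 3; sign now +1
(534939/346829) = (188110/346829)   [reduce mod 346829]
188110 = 2^1·94055; (2/346829) = -1 since 346829 mod 8 = 5, so (188110/346829) = (-1)^1·(94055/346829); sign now -1
reciprocity: (94055/346829) = +1·(346829/94055) since 94055 mod 4 = 3, 346829 mod 4 = 1; sign now -1
(346829/94055) = (64664/94055)   [reduce mod 94055]
64664 = 2^3·8083; (2/94055) = +1 since 94055 mod 8 = 7, so (64664/94055) = (+1)^3·(8083/94055); sign now -1
reciprocity: (8083/94055) = -1·(94055/8083) since 8083 mod 4 = 3, 94055 mod 4 = 3; sign now +1
(94055/8083) = (5142/8083)   [reduce mod 8083]
5142 = 2^1·2571; (2/8083) = -1 since 8083 mod 8 = 3, so (5142/8083) = (-1)^1·(2571/8083); sign now -1
reciprocity: (2571/8083) = -1·(8083/2571) since 2571 mod 4 = 3, 8083 mod 4 = 3; sign now +1
(8083/2571) = (370/2571)   [reduce mod 2571]
370 = 2^1·185; (2/2571) = -1 since 2571 mod 8 = 3, so (370/2571) = (-1)^1·(185/2571); sign now -1
reciprocity: (185/2571) = +1·(2571/185) since 185 mod 4 = 1, 2571 mod 4 = 3; sign now -1
(2571/185) = (166/185)   [reduce mod 185]
166 = 2^1·83; (2/185) = +1 since 185 mod 8 = 1, so (166/185) = (+1)^1·(83/185); sign now -1
reciprocity: (83/185) = +1·(185/83) since 83 mod 4 = 3, 185 mod 4 = 1; sign now -1
(185/83) = (19/83)   [reduce mod 83]
reciprocity: (19/83) = -1·(83/19) since 19 mod 4 = 3, 83 mod 4 = 3; sign now +1
(83/19) = (7/19)   [reduce mod 19]
reciprocity: (7/19) = -1·(19/7) since 7 mod 4 = 3, 19 mod 4 = 3; sign now -1
(19/7) = (5/7)   [reduce mod 7]
reciprocity: (5/7) = +1·(7/5) since 5 mod 4 = 1, 7 mod 4 = 3; sign now -1
(7/5) = (2/5)   [reduce mod 5]
2 = 2^1·1; (2/5) = -1 since 5 mod 8 = 5, so (2/5) = (-1)^1·(1/5); sign now +1
(1/5) = 1; final value = sign = +1

1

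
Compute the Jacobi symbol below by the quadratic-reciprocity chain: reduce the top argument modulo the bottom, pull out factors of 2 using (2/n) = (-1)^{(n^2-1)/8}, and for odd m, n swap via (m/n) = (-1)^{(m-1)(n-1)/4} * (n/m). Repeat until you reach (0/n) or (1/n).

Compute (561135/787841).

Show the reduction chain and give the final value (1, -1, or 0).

flip (561135/787841) -> (787841/561135): both odd, 561135 mod 4 = 3, 787841 mod 4 = 1, so the flip contributes +1; sign now +1
(787841/561135): 787841 mod 561135 = 226706, so (787841/561135) = (226706/561135)
factor out 2^1: 226706 = 2^1·113353; with 561135 mod 8 = 7, (2/561135) = +1; sign now +1; continue with (113353/561135)
flip (113353/561135) -> (561135/113353): both odd, 113353 mod 4 = 1, 561135 mod 4 = 3, so the flip contributes +1; sign now +1
(561135/113353): 561135 mod 113353 = 107723, so (561135/113353) = (107723/113353)
flip (107723/113353) -> (113353/107723): both odd, 107723 mod 4 = 3, 113353 mod 4 = 1, so the flip contributes +1; sign now +1
(113353/107723): 113353 mod 107723 = 5630, so (113353/107723) = (5630/107723)
factor out 2^1: 5630 = 2^1·2815; with 107723 mod 8 = 3, (2/107723) = -1; sign now -1; continue with (2815/107723)
flip (2815/107723) -> (107723/2815): both odd, 2815 mod 4 = 3, 107723 mod 4 = 3, so the flip contributes -1; sign now +1
(107723/2815): 107723 mod 2815 = 753, so (107723/2815) = (753/2815)
flip (753/2815) -> (2815/753): both odd, 753 mod 4 = 1, 2815 mod 4 = 3, so the flip contributes +1; sign now +1
(2815/753): 2815 mod 753 = 556, so (2815/753) = (556/753)
factor out 2^2: 556 = 2^2·139; with 753 mod 8 = 1, (2/753) = +1; sign now +1; continue with (139/753)
flip (139/753) -> (753/139): both odd, 139 mod 4 = 3, 753 mod 4 = 1, so the flip contributes +1; sign now +1
(753/139): 753 mod 139 = 58, so (753/139) = (58/139)
factor out 2^1: 58 = 2^1·29; with 139 mod 8 = 3, (2/139) = -1; sign now -1; continue with (29/139)
flip (29/139) -> (139/29): both odd, 29 mod 4 = 1, 139 mod 4 = 3, so the flip contributes +1; sign now -1
(139/29): 139 mod 29 = 23, so (139/29) = (23/29)
flip (23/29) -> (29/23): both odd, 23 mod 4 = 3, 29 mod 4 = 1, so the flip contributes +1; sign now -1
(29/23): 29 mod 23 = 6, so (29/23) = (6/23)
factor out 2^1: 6 = 2^1·3; with 23 mod 8 = 7, (2/23) = +1; sign now -1; continue with (3/23)
flip (3/23) -> (23/3): both odd, 3 mod 4 = 3, 23 mod 4 = 3, so the flip contributes -1; sign now +1
(23/3): 23 mod 3 = 2, so (23/3) = (2/3)
factor out 2^1: 2 = 2^1·1; with 3 mod 8 = 3, (2/3) = -1; sign now -1; continue with (1/3)
reached (1/3) = 1, so the symbol is -1

-1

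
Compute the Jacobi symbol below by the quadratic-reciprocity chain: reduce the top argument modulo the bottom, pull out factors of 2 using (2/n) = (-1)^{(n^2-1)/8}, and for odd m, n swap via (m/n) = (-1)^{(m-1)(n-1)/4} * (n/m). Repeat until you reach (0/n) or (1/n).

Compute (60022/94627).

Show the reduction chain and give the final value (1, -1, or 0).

60022 = 2^1·30011; (2/94627) = -1 since 94627 mod 8 = 3, so (60022/94627) = (-1)^1·(30011/94627); sign now -1
reciprocity: (30011/94627) = -1·(94627/30011) since 30011 mod 4 = 3, 94627 mod 4 = 3; sign now +1
(94627/30011) = (4594/30011)   [reduce mod 30011]
4594 = 2^1·2297; (2/30011) = -1 since 30011 mod 8 = 3, so (4594/30011) = (-1)^1·(2297/30011); sign now -1
reciprocity: (2297/30011) = +1·(30011/2297) since 2297 mod 4 = 1, 30011 mod 4 = 3; sign now -1
(30011/2297) = (150/2297)   [reduce mod 2297]
150 = 2^1·75; (2/2297) = +1 since 2297 mod 8 = 1, so (150/2297) = (+1)^1·(75/2297); sign now -1
reciprocity: (75/2297) = +1·(2297/75) since 75 mod 4 = 3, 2297 mod 4 = 1; sign now -1
(2297/75) = (47/75)   [reduce mod 75]
reciprocity: (47/75) = -1·(75/47) since 47 mod 4 = 3, 75 mod 4 = 3; sign now +1
(75/47) = (28/47)   [reduce mod 47]
28 = 2^2·7; (2/47) = +1 since 47 mod 8 = 7, so (28/47) = (+1)^2·(7/47); sign now +1
reciprocity: (7/47) = -1·(47/7) since 7 mod 4 = 3, 47 mod 4 = 3; sign now -1
(47/7) = (5/7)   [reduce mod 7]
reciprocity: (5/7) = +1·(7/5) since 5 mod 4 = 1, 7 mod 4 = 3; sign now -1
(7/5) = (2/5)   [reduce mod 5]
2 = 2^1·1; (2/5) = -1 since 5 mod 8 = 5, so (2/5) = (-1)^1·(1/5); sign now +1
(1/5) = 1; final value = sign = +1

1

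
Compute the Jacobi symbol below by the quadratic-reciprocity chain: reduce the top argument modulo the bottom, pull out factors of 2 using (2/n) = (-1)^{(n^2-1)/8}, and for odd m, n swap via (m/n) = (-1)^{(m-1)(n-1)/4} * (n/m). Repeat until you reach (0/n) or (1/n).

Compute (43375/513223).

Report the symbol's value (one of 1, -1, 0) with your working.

reciprocity: (43375/513223) = -1·(513223/43375) since 43375 mod 4 = 3, 513223 mod 4 = 3; sign now -1
(513223/43375) = (36098/43375)   [reduce mod 43375]
36098 = 2^1·18049; (2/43375) = +1 since 43375 mod 8 = 7, so (36098/43375) = (+1)^1·(18049/43375); sign now -1
reciprocity: (18049/43375) = +1·(43375/18049) since 18049 mod 4 = 1, 43375 mod 4 = 3; sign now -1
(43375/18049) = (7277/18049)   [reduce mod 18049]
reciprocity: (7277/18049) = +1·(18049/7277) since 7277 mod 4 = 1, 18049 mod 4 = 1; sign now -1
(18049/7277) = (3495/7277)   [reduce mod 7277]
reciprocity: (3495/7277) = +1·(7277/3495) since 3495 mod 4 = 3, 7277 mod 4 = 1; sign now -1
(7277/3495) = (287/3495)   [reduce mod 3495]
reciprocity: (287/3495) = -1·(3495/287) since 287 mod 4 = 3, 3495 mod 4 = 3; sign now +1
(3495/287) = (51/287)   [reduce mod 287]
reciprocity: (51/287) = -1·(287/51) since 51 mod 4 = 3, 287 mod 4 = 3; sign now -1
(287/51) = (32/51)   [reduce mod 51]
32 = 2^5·1; (2/51) = -1 since 51 mod 8 = 3, so (32/51) = (-1)^5·(1/51); sign now +1
(1/51) = 1; final value = sign = +1

1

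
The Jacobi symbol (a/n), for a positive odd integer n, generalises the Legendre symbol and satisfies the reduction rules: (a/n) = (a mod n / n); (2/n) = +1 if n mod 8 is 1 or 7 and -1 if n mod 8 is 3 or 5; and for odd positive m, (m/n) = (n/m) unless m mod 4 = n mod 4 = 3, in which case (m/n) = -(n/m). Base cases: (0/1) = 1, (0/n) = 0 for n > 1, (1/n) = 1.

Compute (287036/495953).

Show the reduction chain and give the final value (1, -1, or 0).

factor out 2^2: 287036 = 2^2·71759; with 495953 mod 8 = 1, (2/495953) = +1; sign now +1; continue with (71759/495953)
flip (71759/495953) -> (495953/71759): both odd, 71759 mod 4 = 3, 495953 mod 4 = 1, so the flip contributes +1; sign now +1
(495953/71759): 495953 mod 71759 = 65399, so (495953/71759) = (65399/71759)
flip (65399/71759) -> (71759/65399): both odd, 65399 mod 4 = 3, 71759 mod 4 = 3, so the flip contributes -1; sign now -1
(71759/65399): 71759 mod 65399 = 6360, so (71759/65399) = (6360/65399)
factor out 2^3: 6360 = 2^3·795; with 65399 mod 8 = 7, (2/65399) = +1; sign now -1; continue with (795/65399)
flip (795/65399) -> (65399/795): both odd, 795 mod 4 = 3, 65399 mod 4 = 3, so the flip contributes -1; sign now +1
(65399/795): 65399 mod 795 = 209, so (65399/795) = (209/795)
flip (209/795) -> (795/209): both odd, 209 mod 4 = 1, 795 mod 4 = 3, so the flip contributes +1; sign now +1
(795/209): 795 mod 209 = 168, so (795/209) = (168/209)
factor out 2^3: 168 = 2^3·21; with 209 mod 8 = 1, (2/209) = +1; sign now +1; continue with (21/209)
flip (21/209) -> (209/21): both odd, 21 mod 4 = 1, 209 mod 4 = 1, so the flip contributes +1; sign now +1
(209/21): 209 mod 21 = 20, so (209/21) = (20/21)
factor out 2^2: 20 = 2^2·5; with 21 mod 8 = 5, (2/21) = -1; sign now +1; continue with (5/21)
flip (5/21) -> (21/5): both odd, 5 mod 4 = 1, 21 mod 4 = 1, so the flip contributes +1; sign now +1
(21/5): 21 mod 5 = 1, so (21/5) = (1/5)
reached (1/5) = 1, so the symbol is +1

1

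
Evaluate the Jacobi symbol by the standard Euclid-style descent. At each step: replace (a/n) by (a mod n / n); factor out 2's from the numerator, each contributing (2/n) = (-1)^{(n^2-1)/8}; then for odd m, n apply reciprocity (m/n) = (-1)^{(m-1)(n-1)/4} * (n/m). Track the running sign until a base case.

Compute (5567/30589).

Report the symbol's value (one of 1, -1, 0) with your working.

flip (5567/30589) -> (30589/5567): both odd, 5567 mod 4 = 3, 30589 mod 4 = 1, so the flip contributes +1; sign now +1
(30589/5567): 30589 mod 5567 = 2754, so (30589/5567) = (2754/5567)
factor out 2^1: 2754 = 2^1·1377; with 5567 mod 8 = 7, (2/5567) = +1; sign now +1; continue with (1377/5567)
flip (1377/5567) -> (5567/1377): both odd, 1377 mod 4 = 1, 5567 mod 4 = 3, so the flip contributes +1; sign now +1
(5567/1377): 5567 mod 1377 = 59, so (5567/1377) = (59/1377)
flip (59/1377) -> (1377/59): both odd, 59 mod 4 = 3, 1377 mod 4 = 1, so the flip contributes +1; sign now +1
(1377/59): 1377 mod 59 = 20, so (1377/59) = (20/59)
factor out 2^2: 20 = 2^2·5; with 59 mod 8 = 3, (2/59) = -1; sign now +1; continue with (5/59)
flip (5/59) -> (59/5): both odd, 5 mod 4 = 1, 59 mod 4 = 3, so the flip contributes +1; sign now +1
(59/5): 59 mod 5 = 4, so (59/5) = (4/5)
factor out 2^2: 4 = 2^2·1; with 5 mod 8 = 5, (2/5) = -1; sign now +1; continue with (1/5)
reached (1/5) = 1, so the symbol is +1

1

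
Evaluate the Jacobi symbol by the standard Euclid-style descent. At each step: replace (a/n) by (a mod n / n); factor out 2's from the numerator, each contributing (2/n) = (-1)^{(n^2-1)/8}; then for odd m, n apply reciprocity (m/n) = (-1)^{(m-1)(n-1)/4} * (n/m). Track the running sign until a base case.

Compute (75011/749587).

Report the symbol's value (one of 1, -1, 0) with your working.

1

reciprocity: (75011/749587) = -1·(749587/75011) since 75011 mod 4 = 3, 749587 mod 4 = 3; sign now -1
(749587/75011) = (74488/75011)   [reduce mod 75011]
74488 = 2^3·9311; (2/75011) = -1 since 75011 mod 8 = 3, so (74488/75011) = (-1)^3·(9311/75011); sign now +1
reciprocity: (9311/75011) = -1·(75011/9311) since 9311 mod 4 = 3, 75011 mod 4 = 3; sign now -1
(75011/9311) = (523/9311)   [reduce mod 9311]
reciprocity: (523/9311) = -1·(9311/523) since 523 mod 4 = 3, 9311 mod 4 = 3; sign now +1
(9311/523) = (420/523)   [reduce mod 523]
420 = 2^2·105; (2/523) = -1 since 523 mod 8 = 3, so (420/523) = (-1)^2·(105/523); sign now +1
reciprocity: (105/523) = +1·(523/105) since 105 mod 4 = 1, 523 mod 4 = 3; sign now +1
(523/105) = (103/105)   [reduce mod 105]
reciprocity: (103/105) = +1·(105/103) since 103 mod 4 = 3, 105 mod 4 = 1; sign now +1
(105/103) = (2/103)   [reduce mod 103]
2 = 2^1·1; (2/103) = +1 since 103 mod 8 = 7, so (2/103) = (+1)^1·(1/103); sign now +1
(1/103) = 1; final value = sign = +1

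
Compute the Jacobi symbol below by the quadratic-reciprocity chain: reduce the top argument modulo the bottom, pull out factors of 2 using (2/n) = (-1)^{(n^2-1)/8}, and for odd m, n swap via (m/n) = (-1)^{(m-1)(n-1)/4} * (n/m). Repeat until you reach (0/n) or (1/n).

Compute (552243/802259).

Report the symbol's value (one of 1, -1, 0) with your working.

-1

reciprocity: (552243/802259) = -1·(802259/552243) since 552243 mod 4 = 3, 802259 mod 4 = 3; sign now -1
(802259/552243) = (250016/552243)   [reduce mod 552243]
250016 = 2^5·7813; (2/552243) = -1 since 552243 mod 8 = 3, so (250016/552243) = (-1)^5·(7813/552243); sign now +1
reciprocity: (7813/552243) = +1·(552243/7813) since 7813 mod 4 = 1, 552243 mod 4 = 3; sign now +1
(552243/7813) = (5333/7813)   [reduce mod 7813]
reciprocity: (5333/7813) = +1·(7813/5333) since 5333 mod 4 = 1, 7813 mod 4 = 1; sign now +1
(7813/5333) = (2480/5333)   [reduce mod 5333]
2480 = 2^4·155; (2/5333) = -1 since 5333 mod 8 = 5, so (2480/5333) = (-1)^4·(155/5333); sign now +1
reciprocity: (155/5333) = +1·(5333/155) since 155 mod 4 = 3, 5333 mod 4 = 1; sign now +1
(5333/155) = (63/155)   [reduce mod 155]
reciprocity: (63/155) = -1·(155/63) since 63 mod 4 = 3, 155 mod 4 = 3; sign now -1
(155/63) = (29/63)   [reduce mod 63]
reciprocity: (29/63) = +1·(63/29) since 29 mod 4 = 1, 63 mod 4 = 3; sign now -1
(63/29) = (5/29)   [reduce mod 29]
reciprocity: (5/29) = +1·(29/5) since 5 mod 4 = 1, 29 mod 4 = 1; sign now -1
(29/5) = (4/5)   [reduce mod 5]
4 = 2^2·1; (2/5) = -1 since 5 mod 8 = 5, so (4/5) = (-1)^2·(1/5); sign now -1
(1/5) = 1; final value = sign = -1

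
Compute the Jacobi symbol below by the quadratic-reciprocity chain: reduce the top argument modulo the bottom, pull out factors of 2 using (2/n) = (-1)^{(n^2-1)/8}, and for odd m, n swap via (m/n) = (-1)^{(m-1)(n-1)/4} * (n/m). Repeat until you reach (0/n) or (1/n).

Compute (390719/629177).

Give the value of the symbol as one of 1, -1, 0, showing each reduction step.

-1

reciprocity: (390719/629177) = +1·(629177/390719) since 390719 mod 4 = 3, 629177 mod 4 = 1; sign now +1
(629177/390719) = (238458/390719)   [reduce mod 390719]
238458 = 2^1·119229; (2/390719) = +1 since 390719 mod 8 = 7, so (238458/390719) = (+1)^1·(119229/390719); sign now +1
reciprocity: (119229/390719) = +1·(390719/119229) since 119229 mod 4 = 1, 390719 mod 4 = 3; sign now +1
(390719/119229) = (33032/119229)   [reduce mod 119229]
33032 = 2^3·4129; (2/119229) = -1 since 119229 mod 8 = 5, so (33032/119229) = (-1)^3·(4129/119229); sign now -1
reciprocity: (4129/119229) = +1·(119229/4129) since 4129 mod 4 = 1, 119229 mod 4 = 1; sign now -1
(119229/4129) = (3617/4129)   [reduce mod 4129]
reciprocity: (3617/4129) = +1·(4129/3617) since 3617 mod 4 = 1, 4129 mod 4 = 1; sign now -1
(4129/3617) = (512/3617)   [reduce mod 3617]
512 = 2^9·1; (2/3617) = +1 since 3617 mod 8 = 1, so (512/3617) = (+1)^9·(1/3617); sign now -1
(1/3617) = 1; final value = sign = -1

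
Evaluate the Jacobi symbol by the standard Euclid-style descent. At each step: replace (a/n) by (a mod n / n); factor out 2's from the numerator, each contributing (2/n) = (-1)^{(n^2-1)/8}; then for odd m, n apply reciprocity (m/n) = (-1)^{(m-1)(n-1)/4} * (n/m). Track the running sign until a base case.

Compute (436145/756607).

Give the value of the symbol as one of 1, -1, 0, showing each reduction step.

-1

flip (436145/756607) -> (756607/436145): both odd, 436145 mod 4 = 1, 756607 mod 4 = 3, so the flip contributes +1; sign now +1
(756607/436145): 756607 mod 436145 = 320462, so (756607/436145) = (320462/436145)
factor out 2^1: 320462 = 2^1·160231; with 436145 mod 8 = 1, (2/436145) = +1; sign now +1; continue with (160231/436145)
flip (160231/436145) -> (436145/160231): both odd, 160231 mod 4 = 3, 436145 mod 4 = 1, so the flip contributes +1; sign now +1
(436145/160231): 436145 mod 160231 = 115683, so (436145/160231) = (115683/160231)
flip (115683/160231) -> (160231/115683): both odd, 115683 mod 4 = 3, 160231 mod 4 = 3, so the flip contributes -1; sign now -1
(160231/115683): 160231 mod 115683 = 44548, so (160231/115683) = (44548/115683)
factor out 2^2: 44548 = 2^2·11137; with 115683 mod 8 = 3, (2/115683) = -1; sign now -1; continue with (11137/115683)
flip (11137/115683) -> (115683/11137): both odd, 11137 mod 4 = 1, 115683 mod 4 = 3, so the flip contributes +1; sign now -1
(115683/11137): 115683 mod 11137 = 4313, so (115683/11137) = (4313/11137)
flip (4313/11137) -> (11137/4313): both odd, 4313 mod 4 = 1, 11137 mod 4 = 1, so the flip contributes +1; sign now -1
(11137/4313): 11137 mod 4313 = 2511, so (11137/4313) = (2511/4313)
flip (2511/4313) -> (4313/2511): both odd, 2511 mod 4 = 3, 4313 mod 4 = 1, so the flip contributes +1; sign now -1
(4313/2511): 4313 mod 2511 = 1802, so (4313/2511) = (1802/2511)
factor out 2^1: 1802 = 2^1·901; with 2511 mod 8 = 7, (2/2511) = +1; sign now -1; continue with (901/2511)
flip (901/2511) -> (2511/901): both odd, 901 mod 4 = 1, 2511 mod 4 = 3, so the flip contributes +1; sign now -1
(2511/901): 2511 mod 901 = 709, so (2511/901) = (709/901)
flip (709/901) -> (901/709): both odd, 709 mod 4 = 1, 901 mod 4 = 1, so the flip contributes +1; sign now -1
(901/709): 901 mod 709 = 192, so (901/709) = (192/709)
factor out 2^6: 192 = 2^6·3; with 709 mod 8 = 5, (2/709) = -1; sign now -1; continue with (3/709)
flip (3/709) -> (709/3): both odd, 3 mod 4 = 3, 709 mod 4 = 1, so the flip contributes +1; sign now -1
(709/3): 709 mod 3 = 1, so (709/3) = (1/3)
reached (1/3) = 1, so the symbol is -1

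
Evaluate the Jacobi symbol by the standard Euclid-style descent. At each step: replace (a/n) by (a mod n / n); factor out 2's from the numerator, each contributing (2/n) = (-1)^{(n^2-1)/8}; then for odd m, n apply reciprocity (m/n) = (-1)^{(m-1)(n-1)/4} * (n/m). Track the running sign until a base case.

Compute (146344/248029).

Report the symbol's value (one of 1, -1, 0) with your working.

-1

factor out 2^3: 146344 = 2^3·18293; with 248029 mod 8 = 5, (2/248029) = -1; sign now -1; continue with (18293/248029)
flip (18293/248029) -> (248029/18293): both odd, 18293 mod 4 = 1, 248029 mod 4 = 1, so the flip contributes +1; sign now -1
(248029/18293): 248029 mod 18293 = 10220, so (248029/18293) = (10220/18293)
factor out 2^2: 10220 = 2^2·2555; with 18293 mod 8 = 5, (2/18293) = -1; sign now -1; continue with (2555/18293)
flip (2555/18293) -> (18293/2555): both odd, 2555 mod 4 = 3, 18293 mod 4 = 1, so the flip contributes +1; sign now -1
(18293/2555): 18293 mod 2555 = 408, so (18293/2555) = (408/2555)
factor out 2^3: 408 = 2^3·51; with 2555 mod 8 = 3, (2/2555) = -1; sign now +1; continue with (51/2555)
flip (51/2555) -> (2555/51): both odd, 51 mod 4 = 3, 2555 mod 4 = 3, so the flip contributes -1; sign now -1
(2555/51): 2555 mod 51 = 5, so (2555/51) = (5/51)
flip (5/51) -> (51/5): both odd, 5 mod 4 = 1, 51 mod 4 = 3, so the flip contributes +1; sign now -1
(51/5): 51 mod 5 = 1, so (51/5) = (1/5)
reached (1/5) = 1, so the symbol is -1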